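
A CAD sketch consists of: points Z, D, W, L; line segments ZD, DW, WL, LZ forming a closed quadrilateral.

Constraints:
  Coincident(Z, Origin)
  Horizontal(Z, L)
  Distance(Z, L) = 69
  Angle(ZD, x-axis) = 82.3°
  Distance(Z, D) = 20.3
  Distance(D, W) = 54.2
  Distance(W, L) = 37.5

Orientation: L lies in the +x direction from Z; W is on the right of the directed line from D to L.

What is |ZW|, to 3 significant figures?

43.4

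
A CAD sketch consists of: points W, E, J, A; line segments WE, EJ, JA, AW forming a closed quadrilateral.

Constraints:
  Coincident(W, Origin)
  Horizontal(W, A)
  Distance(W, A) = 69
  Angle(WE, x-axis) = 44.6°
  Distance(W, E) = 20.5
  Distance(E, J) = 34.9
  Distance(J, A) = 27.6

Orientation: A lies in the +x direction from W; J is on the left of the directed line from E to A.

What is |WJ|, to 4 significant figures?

52.78

W is at the origin; W and A share the same y with |WA| = 69.0 and A in +x, so A = (69.0, 0). WE runs at 44.6° with |WE| = 20.5, so E = (14.60, 14.39). J is determined by |EJ| = 34.9 and |JA| = 27.6 together: it lies at the intersection of circle(E, 34.9) and circle(A, 27.6). With |EA| = 56.28, the foot of the radical line on EA is 32.19 from E and the perpendicular offset is √(34.9² − 32.19²) = 13.48. Taking the left-of-EA solution: J = (49.17, 19.19).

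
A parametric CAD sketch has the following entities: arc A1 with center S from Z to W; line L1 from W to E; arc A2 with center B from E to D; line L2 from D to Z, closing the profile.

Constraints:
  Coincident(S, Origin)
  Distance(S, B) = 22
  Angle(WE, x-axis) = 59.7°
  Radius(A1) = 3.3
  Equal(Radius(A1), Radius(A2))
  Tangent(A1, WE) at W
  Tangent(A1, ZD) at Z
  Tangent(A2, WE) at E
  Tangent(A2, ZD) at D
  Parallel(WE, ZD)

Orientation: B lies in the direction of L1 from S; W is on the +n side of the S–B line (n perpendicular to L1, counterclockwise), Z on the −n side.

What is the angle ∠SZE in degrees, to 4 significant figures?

73.30°

Tangency of A1 to both parallel lines with radius 3.3 puts W and Z at S ± 3.3·n: W = (-2.849, 1.665), Z = (2.849, -1.665). Equal radii place E and D the same way about B: E = B + 3.3·n = (8.250, 20.66), D = B − 3.3·n = (13.95, 17.33). Then cos ∠SZE = ZS·ZE / (|ZS||ZE|), giving 73.30°.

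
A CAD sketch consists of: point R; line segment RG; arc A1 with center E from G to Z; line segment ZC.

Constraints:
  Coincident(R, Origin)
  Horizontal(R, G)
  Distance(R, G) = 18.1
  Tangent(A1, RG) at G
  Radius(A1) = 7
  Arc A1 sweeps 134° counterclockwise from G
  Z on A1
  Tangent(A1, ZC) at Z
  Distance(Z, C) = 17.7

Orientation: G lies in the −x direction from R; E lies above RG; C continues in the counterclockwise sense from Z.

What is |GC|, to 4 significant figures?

25.64

R is at the origin; R and G share the same y with |RG| = 18.1 and G on the −x side, so G = (-18.10, 0.000). A1 meets RG tangentially, so EG is at right angles to RG, so E = G + (0, 7) = (-18.10, 7.000). On A1, G sits at bearing -90° from E; a 134° counterclockwise sweep puts Z at bearing 44°, so Z = E + 7.0·(cos 44°, sin 44°) = (-13.06, 11.86). Since A1 is tangent to ZC there, EZ ⟂ ZC, so ZC runs along (−sin 44°, cos 44°); with |ZC| = 17.7, C = (-25.36, 24.59). Then |GC| = |C − G| = 25.64.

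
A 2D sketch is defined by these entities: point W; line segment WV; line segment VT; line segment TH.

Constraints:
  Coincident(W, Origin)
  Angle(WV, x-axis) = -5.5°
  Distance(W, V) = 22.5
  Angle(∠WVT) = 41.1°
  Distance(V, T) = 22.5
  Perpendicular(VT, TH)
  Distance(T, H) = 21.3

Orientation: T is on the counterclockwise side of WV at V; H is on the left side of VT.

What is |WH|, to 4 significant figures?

8.551

W is at the origin; WV runs at -5.5° with length 22.5, so V = 22.5·(cos -5.5°, sin -5.5°) = (22.40, -2.157). ∠WVT = 41.1°, so VT runs at -5.5° + (180° − 41.1°) = 133.4° from the x-axis; with |VT| = 22.5, T = V + 22.5·(cos 133.4°, sin 133.4°) = (6.937, 14.19). VT is perpendicular to TH; with |TH| = 21.3 on the left of VT, H = T + 21.3·(-0.7266, -0.6871) = (-8.539, -0.4436). Then |WH| = |H − W| = 8.551.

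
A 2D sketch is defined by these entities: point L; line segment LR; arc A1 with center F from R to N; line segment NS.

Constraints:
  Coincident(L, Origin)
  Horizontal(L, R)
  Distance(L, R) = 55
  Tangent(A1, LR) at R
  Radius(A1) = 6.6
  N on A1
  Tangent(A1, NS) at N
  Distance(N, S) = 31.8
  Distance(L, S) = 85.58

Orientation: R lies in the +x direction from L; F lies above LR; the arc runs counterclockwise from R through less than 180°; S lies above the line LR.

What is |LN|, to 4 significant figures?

59.76

L is at the origin; L and R share the same y with |LR| = 55.0 and R on the +x side, so R = (55.00, 0.000). A1 meets LR tangentially, so FR is at right angles to LR, so F = R + (0, 6.6) = (55.00, 6.600). Since FN ⟂ NS (tangency), |FS| = √(6.6² + 31.8²) = 32.48 regardless of where N sits on A1. So S lies on both circle(L, 85.58) and circle(F, 32.48); the above-LR intersection is S = (81.91, 24.78). N is the foot of the tangent from S: N = (59.73, 1.995).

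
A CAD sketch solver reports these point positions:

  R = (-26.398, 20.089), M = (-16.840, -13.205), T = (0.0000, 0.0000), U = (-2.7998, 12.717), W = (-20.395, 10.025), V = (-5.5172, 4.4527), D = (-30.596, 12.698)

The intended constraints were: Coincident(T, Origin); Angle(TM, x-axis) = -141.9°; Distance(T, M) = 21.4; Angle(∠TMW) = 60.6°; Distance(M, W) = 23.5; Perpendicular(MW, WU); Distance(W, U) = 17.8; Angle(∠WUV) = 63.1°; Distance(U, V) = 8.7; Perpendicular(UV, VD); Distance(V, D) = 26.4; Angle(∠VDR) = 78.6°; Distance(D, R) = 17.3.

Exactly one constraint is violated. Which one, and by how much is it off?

Distance(D, R) = 17.3 — off by 8.80.

T = (0.00, 0.00) ✓; TM at -141.9° ✓; |TM| = 21.40 ✓; ∠TMW = 60.60° ✓; |MW| = 23.50 ✓; ∠(MW, WU) = 90.00° ✓; |WU| = 17.80 ✓; ∠WUV = 63.10° ✓; |UV| = 8.700 ✓; ∠(UV, VD) = 90.00° ✓; |VD| = 26.40 ✓; ∠VDR = 78.60° ✓; |DR| = 8.500 ✗.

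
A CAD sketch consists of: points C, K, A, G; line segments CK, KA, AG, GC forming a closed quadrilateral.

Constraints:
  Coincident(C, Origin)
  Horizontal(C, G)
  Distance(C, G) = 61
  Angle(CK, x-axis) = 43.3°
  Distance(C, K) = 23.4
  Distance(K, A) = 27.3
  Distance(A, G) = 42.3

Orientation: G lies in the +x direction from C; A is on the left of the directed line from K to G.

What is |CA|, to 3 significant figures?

50.7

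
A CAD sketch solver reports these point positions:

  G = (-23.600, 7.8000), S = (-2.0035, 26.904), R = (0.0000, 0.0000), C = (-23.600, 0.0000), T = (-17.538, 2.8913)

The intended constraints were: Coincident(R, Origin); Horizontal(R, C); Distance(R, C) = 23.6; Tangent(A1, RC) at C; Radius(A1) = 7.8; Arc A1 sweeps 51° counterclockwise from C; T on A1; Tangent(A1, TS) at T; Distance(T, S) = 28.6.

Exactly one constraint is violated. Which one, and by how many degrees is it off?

Tangent(A1, TS) at T — off by 6.10°.

R = (0.00, 0.00) ✓; R.y = 0.00, C.y = 0.00 ✓; |RC| = 23.60 ✓; ∠(GC, CR) = 90.00° ✓; |GC| = 7.800 ✓; bearing(G→T) − bearing(G→C) = 51.00° ✓; |GT| = 7.800 ✓; ∠(GT, TS) = 83.90° ✗; |TS| = 28.60 ✓.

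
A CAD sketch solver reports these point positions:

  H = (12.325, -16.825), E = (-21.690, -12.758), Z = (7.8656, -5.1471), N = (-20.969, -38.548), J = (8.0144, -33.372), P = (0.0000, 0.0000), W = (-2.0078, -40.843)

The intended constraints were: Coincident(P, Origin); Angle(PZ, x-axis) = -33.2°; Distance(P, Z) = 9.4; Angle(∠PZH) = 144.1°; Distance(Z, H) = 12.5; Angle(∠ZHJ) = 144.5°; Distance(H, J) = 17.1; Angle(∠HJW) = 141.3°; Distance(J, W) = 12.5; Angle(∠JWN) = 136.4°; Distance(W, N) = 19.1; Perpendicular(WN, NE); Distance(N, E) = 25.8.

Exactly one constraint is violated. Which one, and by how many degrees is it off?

Perpendicular(WN, NE) — off by 8.50°.

P = (0.00, 0.00) ✓; PZ at -33.20° ✓; |PZ| = 9.400 ✓; ∠PZH = 144.1° ✓; |ZH| = 12.50 ✓; ∠ZHJ = 144.5° ✓; |HJ| = 17.10 ✓; ∠HJW = 141.3° ✓; |JW| = 12.50 ✓; ∠JWN = 136.4° ✓; |WN| = 19.10 ✓; ∠(WN, NE) = 81.50° ✗; |NE| = 25.80 ✓.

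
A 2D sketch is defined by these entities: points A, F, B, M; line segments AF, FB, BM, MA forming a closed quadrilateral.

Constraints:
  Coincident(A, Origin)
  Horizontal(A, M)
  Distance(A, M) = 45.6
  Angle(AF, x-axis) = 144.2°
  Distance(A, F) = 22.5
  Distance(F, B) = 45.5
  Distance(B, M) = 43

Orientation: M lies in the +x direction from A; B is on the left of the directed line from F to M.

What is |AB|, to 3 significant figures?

41.5

A is at the origin; A and M share the same y with |AM| = 45.6 and M in +x, so M = (45.6, 0). AF runs at 144.2° with |AF| = 22.5, so F = (-18.2, 13.2). B is determined by |FB| = 45.5 and |BM| = 43.0 together: it lies at the intersection of circle(F, 45.5) and circle(M, 43.0). With |FM| = 65.2, the foot of the radical line on FM is 34.3 from F and the perpendicular offset is √(45.5² − 34.3²) = 29.9. Taking the left-of-FM solution: B = (21.4, 35.5).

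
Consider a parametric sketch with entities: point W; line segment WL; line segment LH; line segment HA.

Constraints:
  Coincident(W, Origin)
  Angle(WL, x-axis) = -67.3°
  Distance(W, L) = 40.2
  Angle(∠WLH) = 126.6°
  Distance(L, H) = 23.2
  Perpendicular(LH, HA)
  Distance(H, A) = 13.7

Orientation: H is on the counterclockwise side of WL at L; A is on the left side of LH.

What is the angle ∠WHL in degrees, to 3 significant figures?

34.4°

W is at the origin; WL runs at -67.3° with length 40.2, so L = 40.2·(cos -67.3°, sin -67.3°) = (15.5, -37.1). ∠WLH = 126.6°, so LH runs at -67.3° + (180° − 126.6°) = -13.9° from the x-axis; with |LH| = 23.2, H = L + 23.2·(cos -13.9°, sin -13.9°) = (38.0, -42.7). Then cos ∠WHL = HW·HL / (|HW||HL|), giving 34.4°.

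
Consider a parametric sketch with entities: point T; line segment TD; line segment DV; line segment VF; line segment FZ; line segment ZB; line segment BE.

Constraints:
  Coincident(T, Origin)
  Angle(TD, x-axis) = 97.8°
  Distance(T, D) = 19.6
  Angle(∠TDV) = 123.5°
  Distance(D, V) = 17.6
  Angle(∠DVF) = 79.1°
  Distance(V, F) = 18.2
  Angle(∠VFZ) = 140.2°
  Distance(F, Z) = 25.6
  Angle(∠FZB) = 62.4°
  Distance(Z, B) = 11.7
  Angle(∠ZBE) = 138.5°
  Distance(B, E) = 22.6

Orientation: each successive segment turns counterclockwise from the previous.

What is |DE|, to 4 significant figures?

4.404

T is at the origin; TD runs at 97.8° with length 19.6, so D = (-2.660, 19.42). ∠TDV = 123.5° gives DV at 154.3° from the x-axis; with |DV| = 17.6, V = (-18.52, 27.05). ∠DVF = 79.1° gives VF at -104.8° from the x-axis; with |VF| = 18.2, F = (-23.17, 9.455). ∠VFZ = 140.2° gives FZ at -65.00° from the x-axis; with |FZ| = 25.6, Z = (-12.35, -13.75). ∠FZB = 62.4° gives ZB at 52.60° from the x-axis; with |ZB| = 11.7, B = (-5.243, -4.452). ∠ZBE = 138.5° gives BE at 94.10° from the x-axis; with |BE| = 22.6, E = (-6.859, 18.09). Then |DE| = |E − D| = 4.404.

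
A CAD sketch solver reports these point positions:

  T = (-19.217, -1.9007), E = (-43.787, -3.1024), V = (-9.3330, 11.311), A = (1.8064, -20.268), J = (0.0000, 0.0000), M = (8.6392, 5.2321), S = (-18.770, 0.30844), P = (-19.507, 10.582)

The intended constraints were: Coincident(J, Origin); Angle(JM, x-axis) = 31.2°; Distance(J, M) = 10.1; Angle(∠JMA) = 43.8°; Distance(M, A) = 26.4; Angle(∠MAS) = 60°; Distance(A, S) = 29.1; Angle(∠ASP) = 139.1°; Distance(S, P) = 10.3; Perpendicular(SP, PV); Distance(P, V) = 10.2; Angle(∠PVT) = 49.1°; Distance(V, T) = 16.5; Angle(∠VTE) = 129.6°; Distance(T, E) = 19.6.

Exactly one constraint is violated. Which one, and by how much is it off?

Distance(T, E) = 19.6 — off by 5.00.

J = (0.00, 0.00) ✓; JM at 31.20° ✓; |JM| = 10.10 ✓; ∠JMA = 43.80° ✓; |MA| = 26.40 ✓; ∠MAS = 60.00° ✓; |AS| = 29.10 ✓; ∠ASP = 139.1° ✓; |SP| = 10.30 ✓; ∠(SP, PV) = 90.00° ✓; |PV| = 10.20 ✓; ∠PVT = 49.10° ✓; |VT| = 16.50 ✓; ∠VTE = 129.6° ✓; |TE| = 24.60 ✗.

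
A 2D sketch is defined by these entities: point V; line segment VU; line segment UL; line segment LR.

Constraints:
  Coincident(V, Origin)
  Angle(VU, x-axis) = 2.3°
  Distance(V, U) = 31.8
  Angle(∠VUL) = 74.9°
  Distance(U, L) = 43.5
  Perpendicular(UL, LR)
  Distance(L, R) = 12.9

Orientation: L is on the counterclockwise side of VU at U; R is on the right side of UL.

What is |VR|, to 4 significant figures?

56.05

∠VUL = 74.9°, so UL runs at 2.3° + (180° − 74.9°) = 107.4° from the x-axis; with |UL| = 43.5, L = U + 43.5·(cos 107.4°, sin 107.4°) = (18.77, 42.79). UL is perpendicular to LR; with |LR| = 12.9 on the right of UL, R = L + 12.9·(0.9542, 0.2990) = (31.08, 46.64). Then |VR| = |R − V| = 56.05.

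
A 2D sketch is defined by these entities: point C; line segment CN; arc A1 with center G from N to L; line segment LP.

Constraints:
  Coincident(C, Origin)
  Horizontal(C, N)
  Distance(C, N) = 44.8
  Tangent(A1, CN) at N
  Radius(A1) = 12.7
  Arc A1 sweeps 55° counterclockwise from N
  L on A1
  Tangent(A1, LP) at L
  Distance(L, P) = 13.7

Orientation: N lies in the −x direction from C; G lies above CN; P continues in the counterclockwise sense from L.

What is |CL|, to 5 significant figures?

34.820

C is at the origin; C and N share the same y with |CN| = 44.8 and N on the −x side, so N = (-44.800, 0.0000). A1 meets CN tangentially, so GN is at right angles to CN, so G = N + (0, 12.7) = (-44.800, 12.700). On A1, N sits at bearing -90° from G; a 55° counterclockwise sweep puts L at bearing -35°, so L = G + 12.7·(cos -35°, sin -35°) = (-34.397, 5.4156). Then |CL| = |L − C| = 34.820.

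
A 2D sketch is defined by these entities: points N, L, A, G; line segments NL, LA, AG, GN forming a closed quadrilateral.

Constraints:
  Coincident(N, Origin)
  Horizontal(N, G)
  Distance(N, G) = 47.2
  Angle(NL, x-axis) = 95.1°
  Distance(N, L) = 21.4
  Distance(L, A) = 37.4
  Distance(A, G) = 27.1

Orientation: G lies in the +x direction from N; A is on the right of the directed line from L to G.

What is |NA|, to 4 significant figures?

22.77

N is at the origin; N and G share the same y with |NG| = 47.2 and G in +x, so G = (47.2, 0). NL runs at 95.1° with |NL| = 21.4, so L = (-1.902, 21.32). A is determined by |LA| = 37.4 and |AG| = 27.1 together: it lies at the intersection of circle(L, 37.4) and circle(G, 27.1). With |LG| = 53.53, the foot of the radical line on LG is 32.97 from L and the perpendicular offset is √(37.4² − 32.97²) = 17.66. Taking the right-of-LG solution: A = (21.31, -8.009).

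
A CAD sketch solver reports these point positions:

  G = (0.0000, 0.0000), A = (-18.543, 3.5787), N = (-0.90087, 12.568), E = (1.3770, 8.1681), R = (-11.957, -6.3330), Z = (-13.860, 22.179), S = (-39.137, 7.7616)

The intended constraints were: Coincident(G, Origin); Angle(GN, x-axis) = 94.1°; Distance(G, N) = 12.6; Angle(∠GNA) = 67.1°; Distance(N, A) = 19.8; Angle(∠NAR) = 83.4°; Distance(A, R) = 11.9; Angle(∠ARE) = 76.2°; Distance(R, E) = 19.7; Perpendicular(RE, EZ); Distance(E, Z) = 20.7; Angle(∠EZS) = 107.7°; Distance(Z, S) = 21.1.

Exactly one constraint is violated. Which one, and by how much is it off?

Distance(Z, S) = 21.1 — off by 8.00.

G = (0.00, 0.00) ✓; GN at 94.10° ✓; |GN| = 12.60 ✓; ∠GNA = 67.10° ✓; |NA| = 19.80 ✓; ∠NAR = 83.40° ✓; |AR| = 11.90 ✓; ∠ARE = 76.20° ✓; |RE| = 19.70 ✓; ∠(RE, EZ) = 90.00° ✓; |EZ| = 20.70 ✓; ∠EZS = 107.7° ✓; |ZS| = 29.10 ✗.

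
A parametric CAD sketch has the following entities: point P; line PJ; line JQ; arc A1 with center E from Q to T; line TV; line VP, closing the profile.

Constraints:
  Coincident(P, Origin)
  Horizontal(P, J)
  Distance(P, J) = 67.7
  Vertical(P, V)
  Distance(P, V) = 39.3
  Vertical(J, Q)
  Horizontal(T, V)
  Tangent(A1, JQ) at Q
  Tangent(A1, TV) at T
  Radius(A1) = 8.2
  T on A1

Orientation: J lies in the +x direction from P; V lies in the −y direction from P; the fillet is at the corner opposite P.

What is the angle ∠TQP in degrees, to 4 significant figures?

69.67°

The virtual corner opposite P is at (67.70, -39.30). The tangent condition forces EQ to be normal to JQ and tangency of A1 to TV means the radius ET is perpendicular to TV, with radius 8.2, so the center E sits 8.2 in from both sides at E = (59.50, -31.10). That places the tangent points at Q = (67.70, -31.10) on JQ and T = (59.50, -39.30) on TV. Then cos ∠TQP = QT·QP / (|QT||QP|), giving 69.67°.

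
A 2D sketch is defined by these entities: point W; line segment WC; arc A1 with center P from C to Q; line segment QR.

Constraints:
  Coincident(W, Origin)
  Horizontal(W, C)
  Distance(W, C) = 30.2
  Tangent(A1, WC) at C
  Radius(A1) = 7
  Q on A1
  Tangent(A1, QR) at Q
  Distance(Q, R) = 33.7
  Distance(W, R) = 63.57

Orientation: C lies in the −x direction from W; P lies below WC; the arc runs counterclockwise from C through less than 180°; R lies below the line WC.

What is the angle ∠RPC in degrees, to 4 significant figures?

130.4°

Checks: |PC| = 7.000 ✓; |PQ| = 7.000 ✓; ∠(PQ, QR) = 90.00° ✓; |QR| = 33.70 ✓; |WR| = 63.57 ✓.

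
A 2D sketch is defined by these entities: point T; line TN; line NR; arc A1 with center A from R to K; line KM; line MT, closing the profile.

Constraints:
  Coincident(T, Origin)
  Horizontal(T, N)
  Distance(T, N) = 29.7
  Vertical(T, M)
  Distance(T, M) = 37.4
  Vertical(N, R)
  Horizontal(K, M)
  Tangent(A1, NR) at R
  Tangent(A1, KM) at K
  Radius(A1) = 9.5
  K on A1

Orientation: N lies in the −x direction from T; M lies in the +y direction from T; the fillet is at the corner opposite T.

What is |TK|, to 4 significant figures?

42.51

T is at the origin; T and N share the same y with |TN| = 29.7 and N on the −x side, so N = (-29.70, 0.000). T and M share the same x with |TM| = 37.4 and M on the +y side, so M = (0.000, 37.40). The virtual corner opposite T is at (-29.70, 37.40). The tangent condition forces AR to be normal to NR and since A1 is tangent to KM there, AK ⟂ KM, with radius 9.5, so the center A sits 9.5 in from both sides at A = (-20.20, 27.90). That places the tangent points at R = (-29.70, 27.90) on NR and K = (-20.20, 37.40) on KM. Then |TK| = |K − T| = 42.51.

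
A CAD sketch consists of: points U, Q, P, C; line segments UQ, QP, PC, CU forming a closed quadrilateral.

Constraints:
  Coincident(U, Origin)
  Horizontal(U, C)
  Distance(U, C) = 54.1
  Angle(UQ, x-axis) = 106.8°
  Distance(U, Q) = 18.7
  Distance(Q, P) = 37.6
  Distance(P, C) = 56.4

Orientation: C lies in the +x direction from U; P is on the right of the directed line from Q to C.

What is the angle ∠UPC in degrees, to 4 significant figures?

73.29°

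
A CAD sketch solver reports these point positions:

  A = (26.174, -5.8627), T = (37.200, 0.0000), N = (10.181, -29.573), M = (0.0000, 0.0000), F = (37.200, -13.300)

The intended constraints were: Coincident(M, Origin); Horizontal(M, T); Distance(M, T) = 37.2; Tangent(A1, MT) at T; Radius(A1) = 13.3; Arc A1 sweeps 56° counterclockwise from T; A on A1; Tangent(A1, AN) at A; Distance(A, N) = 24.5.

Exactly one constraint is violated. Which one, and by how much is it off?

Distance(A, N) = 24.5 — off by 4.10.

M = (0.00, 0.00) ✓; M.y = 0.00, T.y = 0.00 ✓; |MT| = 37.20 ✓; ∠(FT, TM) = 90.00° ✓; |FT| = 13.30 ✓; bearing(F→A) − bearing(F→T) = 56.00° ✓; |FA| = 13.30 ✓; ∠(FA, AN) = 90.00° ✓; |AN| = 28.60 ✗.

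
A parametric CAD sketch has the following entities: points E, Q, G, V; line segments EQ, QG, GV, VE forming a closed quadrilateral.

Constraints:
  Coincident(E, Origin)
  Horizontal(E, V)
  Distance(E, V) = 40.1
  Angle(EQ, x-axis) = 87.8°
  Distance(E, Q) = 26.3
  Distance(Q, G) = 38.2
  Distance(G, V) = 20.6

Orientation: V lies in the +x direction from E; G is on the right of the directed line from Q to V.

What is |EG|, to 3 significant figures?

21.6

Checks: |QG| = 38.20 ✓; |GV| = 20.60 ✓.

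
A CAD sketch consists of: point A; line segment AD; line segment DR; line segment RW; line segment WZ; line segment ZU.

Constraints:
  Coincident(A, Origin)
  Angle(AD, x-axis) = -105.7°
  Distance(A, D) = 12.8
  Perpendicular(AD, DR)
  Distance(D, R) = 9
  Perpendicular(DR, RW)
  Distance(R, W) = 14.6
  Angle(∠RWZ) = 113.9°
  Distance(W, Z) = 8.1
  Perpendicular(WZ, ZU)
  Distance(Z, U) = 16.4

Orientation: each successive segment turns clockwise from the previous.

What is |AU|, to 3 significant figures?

11.1

∠RWZ = 113.9° gives WZ at 8.20° from the x-axis; with |WZ| = 8.1, Z = (-0.160, 5.32). WZ is perpendicular to ZU, so ZU runs at -81.8°; with |ZU| = 16.4, U = (2.18, -10.9). Then |AU| = |U − A| = 11.1.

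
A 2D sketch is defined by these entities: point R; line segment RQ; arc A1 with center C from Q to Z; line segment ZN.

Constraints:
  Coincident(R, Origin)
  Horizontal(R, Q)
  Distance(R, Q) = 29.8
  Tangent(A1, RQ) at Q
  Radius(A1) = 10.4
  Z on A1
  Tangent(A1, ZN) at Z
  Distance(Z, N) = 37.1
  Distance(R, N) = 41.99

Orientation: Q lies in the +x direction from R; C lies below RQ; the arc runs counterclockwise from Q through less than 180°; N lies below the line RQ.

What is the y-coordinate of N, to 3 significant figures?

-41.4

Checks: |CZ| = 10.40 ✓; ∠(CZ, ZN) = 90.00° ✓; |ZN| = 37.10 ✓; |RN| = 41.99 ✓.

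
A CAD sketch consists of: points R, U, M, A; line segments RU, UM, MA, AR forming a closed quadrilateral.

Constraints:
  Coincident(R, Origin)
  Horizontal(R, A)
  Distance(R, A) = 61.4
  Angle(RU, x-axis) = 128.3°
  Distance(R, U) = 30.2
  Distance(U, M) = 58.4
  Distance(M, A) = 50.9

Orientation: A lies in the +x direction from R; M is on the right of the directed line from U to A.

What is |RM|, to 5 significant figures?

28.228

R is at the origin; R and A share the same y with |RA| = 61.4 and A in +x, so A = (61.4, 0). RU runs at 128.3° with |RU| = 30.2, so U = (-18.717, 23.700). M is determined by |UM| = 58.4 and |MA| = 50.9 together: it lies at the intersection of circle(U, 58.4) and circle(A, 50.9). With |UA| = 83.549, the foot of the radical line on UA is 46.680 from U and the perpendicular offset is √(58.4² − 46.680²) = 35.093. Taking the right-of-UA solution: M = (16.091, -23.193).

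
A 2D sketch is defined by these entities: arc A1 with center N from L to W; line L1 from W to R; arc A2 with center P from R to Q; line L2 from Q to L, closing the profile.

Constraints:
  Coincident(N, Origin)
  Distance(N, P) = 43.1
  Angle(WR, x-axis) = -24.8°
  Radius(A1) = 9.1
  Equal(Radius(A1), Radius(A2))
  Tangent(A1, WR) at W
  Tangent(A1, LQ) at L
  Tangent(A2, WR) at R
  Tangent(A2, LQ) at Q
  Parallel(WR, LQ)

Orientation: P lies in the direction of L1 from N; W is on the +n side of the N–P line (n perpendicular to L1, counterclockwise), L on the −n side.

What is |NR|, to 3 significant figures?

44.1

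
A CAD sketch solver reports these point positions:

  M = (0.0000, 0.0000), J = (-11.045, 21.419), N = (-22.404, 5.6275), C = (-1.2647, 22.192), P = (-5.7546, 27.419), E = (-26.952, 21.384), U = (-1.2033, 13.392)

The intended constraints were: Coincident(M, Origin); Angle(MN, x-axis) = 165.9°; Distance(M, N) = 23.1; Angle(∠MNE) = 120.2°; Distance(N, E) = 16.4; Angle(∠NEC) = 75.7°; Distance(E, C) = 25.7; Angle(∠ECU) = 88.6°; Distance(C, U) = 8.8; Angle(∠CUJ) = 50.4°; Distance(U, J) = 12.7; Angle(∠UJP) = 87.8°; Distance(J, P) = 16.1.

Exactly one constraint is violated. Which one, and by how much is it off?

Distance(J, P) = 16.1 — off by 8.10.

M = (0.00, 0.00) ✓; MN at 165.9° ✓; |MN| = 23.10 ✓; ∠MNE = 120.2° ✓; |NE| = 16.40 ✓; ∠NEC = 75.70° ✓; |EC| = 25.70 ✓; ∠ECU = 88.60° ✓; |CU| = 8.800 ✓; ∠CUJ = 50.40° ✓; |UJ| = 12.70 ✓; ∠UJP = 87.80° ✓; |JP| = 7.999 ✗.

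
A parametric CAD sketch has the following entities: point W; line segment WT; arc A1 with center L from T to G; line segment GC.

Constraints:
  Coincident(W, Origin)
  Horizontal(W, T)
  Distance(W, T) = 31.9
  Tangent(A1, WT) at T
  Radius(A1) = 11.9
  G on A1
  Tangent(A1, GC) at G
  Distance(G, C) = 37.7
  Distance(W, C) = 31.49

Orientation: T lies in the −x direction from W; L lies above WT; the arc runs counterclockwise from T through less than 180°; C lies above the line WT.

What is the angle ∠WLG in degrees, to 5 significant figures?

22.485°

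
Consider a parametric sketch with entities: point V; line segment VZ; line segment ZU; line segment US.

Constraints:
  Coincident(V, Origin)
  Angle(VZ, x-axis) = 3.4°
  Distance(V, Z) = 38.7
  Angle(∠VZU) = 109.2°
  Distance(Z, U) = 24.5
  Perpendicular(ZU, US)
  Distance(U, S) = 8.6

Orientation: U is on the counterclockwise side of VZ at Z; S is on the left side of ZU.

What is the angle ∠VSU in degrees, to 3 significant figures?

127°

V is at the origin; VZ runs at 3.4° with length 38.7, so Z = 38.7·(cos 3.4°, sin 3.4°) = (38.6, 2.30). ∠VZU = 109.2°, so ZU runs at 3.4° + (180° − 109.2°) = 74.2° from the x-axis; with |ZU| = 24.5, U = Z + 24.5·(cos 74.2°, sin 74.2°) = (45.3, 25.9). The perpendicularity gives US at right angles to ZU; with |US| = 8.6 on the left of ZU, S = U + 8.6·(-0.962, 0.272) = (37.0, 28.2). Then cos ∠VSU = SV·SU / (|SV||SU|), giving 127°.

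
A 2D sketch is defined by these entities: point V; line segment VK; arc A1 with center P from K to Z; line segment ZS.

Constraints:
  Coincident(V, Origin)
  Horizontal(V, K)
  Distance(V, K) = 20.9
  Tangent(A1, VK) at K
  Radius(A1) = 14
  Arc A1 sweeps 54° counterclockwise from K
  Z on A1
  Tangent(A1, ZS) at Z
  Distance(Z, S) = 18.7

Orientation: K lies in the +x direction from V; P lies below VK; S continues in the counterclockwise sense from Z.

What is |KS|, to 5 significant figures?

30.576

On A1, K sits at bearing 90° from P; a 54° counterclockwise sweep puts Z at bearing 144°, so Z = P + 14.0·(cos 144°, sin 144°) = (9.5738, -5.7710). Tangency of A1 to ZS means the radius PZ is perpendicular to ZS, so ZS runs along (−sin 144°, cos 144°); with |ZS| = 18.7, S = (-1.4178, -20.900). Then |KS| = |S − K| = 30.576.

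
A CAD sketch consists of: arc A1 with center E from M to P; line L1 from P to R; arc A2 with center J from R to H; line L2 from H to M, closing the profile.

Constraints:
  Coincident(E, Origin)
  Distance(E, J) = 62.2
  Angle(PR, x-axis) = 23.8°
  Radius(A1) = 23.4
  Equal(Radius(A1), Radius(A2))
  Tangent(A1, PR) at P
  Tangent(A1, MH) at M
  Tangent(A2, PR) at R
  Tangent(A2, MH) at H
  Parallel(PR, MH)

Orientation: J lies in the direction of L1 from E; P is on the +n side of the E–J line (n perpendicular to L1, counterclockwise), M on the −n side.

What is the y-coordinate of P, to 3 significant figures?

21.4

E is at the origin and J lies 62.2 along u from E, so J = 62.2·u = (56.9, 25.1). Tangency of A1 to both parallel lines with radius 23.4 puts P and M at E ± 23.4·n: P = (-9.44, 21.4), M = (9.44, -21.4). So P.y = 21.4.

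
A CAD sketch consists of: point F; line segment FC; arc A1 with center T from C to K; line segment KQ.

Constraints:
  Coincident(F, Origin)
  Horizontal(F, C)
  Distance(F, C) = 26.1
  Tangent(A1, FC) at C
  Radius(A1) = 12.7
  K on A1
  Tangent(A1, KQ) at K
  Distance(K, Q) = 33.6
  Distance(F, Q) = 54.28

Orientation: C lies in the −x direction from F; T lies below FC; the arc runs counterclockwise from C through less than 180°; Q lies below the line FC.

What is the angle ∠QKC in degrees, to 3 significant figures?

123°

F is at the origin; FC is horizontal with |FC| = 26.1 and C on the −x side, so C = (-26.1, 0.00). A1 meets FC tangentially, so TC is at right angles to FC, so T = C + (0, -12.7) = (-26.1, -12.7). Since TK ⟂ KQ (tangency), |TQ| = √(12.7² + 33.6²) = 35.9 regardless of where K sits on A1. So Q lies on both circle(F, 54.28) and circle(T, 35.9); the below-FC intersection is Q = (-24.2, -48.6). K is the foot of the tangent from Q: K = (-37.7, -17.8).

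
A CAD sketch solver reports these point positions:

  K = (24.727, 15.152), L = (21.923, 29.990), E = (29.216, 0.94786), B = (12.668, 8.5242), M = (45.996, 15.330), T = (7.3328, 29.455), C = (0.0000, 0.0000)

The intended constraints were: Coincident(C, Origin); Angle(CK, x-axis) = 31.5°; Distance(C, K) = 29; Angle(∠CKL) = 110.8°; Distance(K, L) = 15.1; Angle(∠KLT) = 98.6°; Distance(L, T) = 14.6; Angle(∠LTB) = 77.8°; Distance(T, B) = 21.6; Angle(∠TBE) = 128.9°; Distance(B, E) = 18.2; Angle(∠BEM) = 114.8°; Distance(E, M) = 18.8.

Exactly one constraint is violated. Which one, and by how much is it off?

Distance(E, M) = 18.8 — off by 3.30.

C = (0.00, 0.00) ✓; CK at 31.50° ✓; |CK| = 29.00 ✓; ∠CKL = 110.8° ✓; |KL| = 15.10 ✓; ∠KLT = 98.60° ✓; |LT| = 14.60 ✓; ∠LTB = 77.80° ✓; |TB| = 21.60 ✓; ∠TBE = 128.9° ✓; |BE| = 18.20 ✓; ∠BEM = 114.8° ✓; |EM| = 22.10 ✗.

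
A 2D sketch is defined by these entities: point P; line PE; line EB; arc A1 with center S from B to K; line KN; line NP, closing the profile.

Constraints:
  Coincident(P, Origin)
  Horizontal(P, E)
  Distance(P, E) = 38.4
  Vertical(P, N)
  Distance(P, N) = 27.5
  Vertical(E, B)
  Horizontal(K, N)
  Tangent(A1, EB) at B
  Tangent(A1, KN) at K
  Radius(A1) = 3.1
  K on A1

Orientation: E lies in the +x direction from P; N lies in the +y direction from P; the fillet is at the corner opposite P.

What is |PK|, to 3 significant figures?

44.7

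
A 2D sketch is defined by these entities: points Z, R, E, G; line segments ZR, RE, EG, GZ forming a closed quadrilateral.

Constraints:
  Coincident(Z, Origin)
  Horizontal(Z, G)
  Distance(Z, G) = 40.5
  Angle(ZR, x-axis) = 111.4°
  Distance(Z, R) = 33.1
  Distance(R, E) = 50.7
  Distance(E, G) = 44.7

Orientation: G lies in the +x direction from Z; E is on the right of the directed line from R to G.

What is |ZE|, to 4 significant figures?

18.47

Checks: |RE| = 50.70 ✓; |EG| = 44.70 ✓.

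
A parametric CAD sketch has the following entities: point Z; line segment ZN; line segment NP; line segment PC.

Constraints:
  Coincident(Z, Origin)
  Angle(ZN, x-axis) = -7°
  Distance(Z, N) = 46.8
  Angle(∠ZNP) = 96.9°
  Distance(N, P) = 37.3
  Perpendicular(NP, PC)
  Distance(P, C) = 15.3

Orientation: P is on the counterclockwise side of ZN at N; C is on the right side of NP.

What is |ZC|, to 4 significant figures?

75.21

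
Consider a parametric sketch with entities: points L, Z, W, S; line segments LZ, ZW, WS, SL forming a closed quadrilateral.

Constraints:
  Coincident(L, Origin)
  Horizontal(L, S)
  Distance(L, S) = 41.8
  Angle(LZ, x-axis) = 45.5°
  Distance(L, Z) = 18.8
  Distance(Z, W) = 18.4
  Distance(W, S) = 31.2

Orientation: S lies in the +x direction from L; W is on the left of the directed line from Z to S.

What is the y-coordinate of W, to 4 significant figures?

26.79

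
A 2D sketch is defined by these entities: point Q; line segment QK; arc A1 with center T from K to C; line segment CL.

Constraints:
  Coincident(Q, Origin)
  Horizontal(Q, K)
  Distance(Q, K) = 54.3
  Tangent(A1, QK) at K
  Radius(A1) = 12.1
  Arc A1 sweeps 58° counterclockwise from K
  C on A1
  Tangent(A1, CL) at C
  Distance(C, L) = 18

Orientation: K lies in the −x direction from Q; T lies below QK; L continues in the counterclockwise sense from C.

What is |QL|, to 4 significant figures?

77.01

Q is at the origin; Q and K share the same y with |QK| = 54.3 and K on the −x side, so K = (-54.30, 0.000). Since A1 is tangent to QK there, TK ⟂ QK, so T = K + (0, -12.1) = (-54.30, -12.10). On A1, K sits at bearing 90° from T; a 58° counterclockwise sweep puts C at bearing 148°, so C = T + 12.1·(cos 148°, sin 148°) = (-64.56, -5.688). The tangent condition forces TC to be normal to CL, so CL runs along (−sin 148°, cos 148°); with |CL| = 18.0, L = (-74.10, -20.95). Then |QL| = |L − Q| = 77.01.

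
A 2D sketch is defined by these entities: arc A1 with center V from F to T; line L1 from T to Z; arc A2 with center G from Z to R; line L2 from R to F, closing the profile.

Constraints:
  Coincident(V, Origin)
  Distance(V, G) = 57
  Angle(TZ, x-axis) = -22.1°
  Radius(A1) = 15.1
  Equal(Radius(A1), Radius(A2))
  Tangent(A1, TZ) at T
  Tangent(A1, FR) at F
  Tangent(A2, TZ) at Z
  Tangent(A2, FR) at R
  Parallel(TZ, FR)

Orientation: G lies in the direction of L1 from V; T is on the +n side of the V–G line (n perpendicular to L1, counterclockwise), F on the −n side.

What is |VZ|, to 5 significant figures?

58.966

The slot axis is L1's direction at -22.1°, so u = (cos -22.1°, sin -22.1°) = (0.92653, -0.37622) and n = (−sin -22.1°, cos -22.1°) = (0.37622, 0.92653). V is at the origin and G lies 57.0 along u from V, so G = 57.0·u = (52.812, -21.445). Tangency of A1 to both parallel lines with radius 15.1 puts T and F at V ± 15.1·n: T = (5.6810, 13.991), F = (-5.6810, -13.991). Equal radii place Z and R the same way about G: Z = G + 15.1·n = (58.493, -7.4542), R = G − 15.1·n = (47.131, -35.435). Then |VZ| = |Z − V| = 58.966.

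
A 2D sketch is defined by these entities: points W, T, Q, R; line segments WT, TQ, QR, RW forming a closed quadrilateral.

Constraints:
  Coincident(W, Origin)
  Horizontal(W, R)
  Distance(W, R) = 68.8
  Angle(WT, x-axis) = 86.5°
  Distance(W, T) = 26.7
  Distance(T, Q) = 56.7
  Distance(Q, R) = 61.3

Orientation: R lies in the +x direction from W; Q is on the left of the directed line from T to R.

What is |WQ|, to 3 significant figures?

75.8

W is at the origin; WR is horizontal with |WR| = 68.8 and R in +x, so R = (68.8, 0). WT runs at 86.5° with |WT| = 26.7, so T = (1.63, 26.7). Q is determined by |TQ| = 56.7 and |QR| = 61.3 together: it lies at the intersection of circle(T, 56.7) and circle(R, 61.3). With |TR| = 72.3, the foot of the radical line on TR is 32.4 from T and the perpendicular offset is √(56.7² − 32.4²) = 46.5. Taking the left-of-TR solution: Q = (48.9, 58.0).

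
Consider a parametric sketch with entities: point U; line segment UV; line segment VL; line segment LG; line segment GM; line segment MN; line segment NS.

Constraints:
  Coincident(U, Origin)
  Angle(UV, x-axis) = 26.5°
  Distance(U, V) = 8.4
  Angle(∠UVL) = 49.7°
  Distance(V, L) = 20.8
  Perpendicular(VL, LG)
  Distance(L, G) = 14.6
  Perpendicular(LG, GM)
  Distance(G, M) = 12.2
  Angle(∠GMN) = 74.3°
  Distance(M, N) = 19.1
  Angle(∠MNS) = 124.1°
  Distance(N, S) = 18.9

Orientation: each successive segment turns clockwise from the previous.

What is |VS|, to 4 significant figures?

33.17

∠GMN = 74.3° gives MN at -29.50° from the x-axis; with |MN| = 19.1, N = (7.911, -10.53). ∠MNS = 124.1° gives NS at -85.40° from the x-axis; with |NS| = 18.9, S = (9.427, -29.37). Then |VS| = |S − V| = 33.17.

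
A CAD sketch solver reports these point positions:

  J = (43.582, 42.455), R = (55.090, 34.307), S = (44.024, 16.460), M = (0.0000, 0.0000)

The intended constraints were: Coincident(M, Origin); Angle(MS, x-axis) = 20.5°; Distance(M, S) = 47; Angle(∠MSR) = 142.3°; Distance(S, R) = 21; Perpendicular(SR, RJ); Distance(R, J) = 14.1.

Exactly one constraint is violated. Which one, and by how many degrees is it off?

Perpendicular(SR, RJ) — off by 3.50°.

M = (0.00, 0.00) ✓; MS at 20.50° ✓; |MS| = 47.00 ✓; ∠MSR = 142.3° ✓; |SR| = 21.00 ✓; ∠(SR, RJ) = 86.50° ✗; |RJ| = 14.10 ✓.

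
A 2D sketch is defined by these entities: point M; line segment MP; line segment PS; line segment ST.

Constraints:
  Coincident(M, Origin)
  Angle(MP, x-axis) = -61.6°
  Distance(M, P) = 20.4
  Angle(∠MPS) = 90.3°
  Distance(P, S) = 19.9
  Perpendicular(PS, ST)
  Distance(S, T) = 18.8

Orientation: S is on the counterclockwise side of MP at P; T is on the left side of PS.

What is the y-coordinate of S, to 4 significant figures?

-8.572

M is at the origin; MP runs at -61.6° with length 20.4, so P = 20.4·(cos -61.6°, sin -61.6°) = (9.703, -17.94). ∠MPS = 90.3°, so PS runs at -61.6° + (180° − 90.3°) = 28.10° from the x-axis; with |PS| = 19.9, S = P + 19.9·(cos 28.10°, sin 28.10°) = (27.26, -8.572). So S.y = -8.572.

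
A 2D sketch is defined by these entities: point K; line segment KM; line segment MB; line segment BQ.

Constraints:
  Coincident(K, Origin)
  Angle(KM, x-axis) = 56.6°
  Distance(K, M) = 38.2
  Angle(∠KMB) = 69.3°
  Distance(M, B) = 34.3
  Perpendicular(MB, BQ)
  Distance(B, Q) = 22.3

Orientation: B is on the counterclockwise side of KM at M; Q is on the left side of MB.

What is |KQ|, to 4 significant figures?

24.76

K is at the origin; KM runs at 56.6° with length 38.2, so M = 38.2·(cos 56.6°, sin 56.6°) = (21.03, 31.89). ∠KMB = 69.3°, so MB runs at 56.6° + (180° − 69.3°) = 167.3° from the x-axis; with |MB| = 34.3, B = M + 34.3·(cos 167.3°, sin 167.3°) = (-12.43, 39.43). MB ⟂ BQ; with |BQ| = 22.3 on the left of MB, Q = B + 22.3·(-0.2198, -0.9755) = (-17.34, 17.68). Then |KQ| = |Q − K| = 24.76.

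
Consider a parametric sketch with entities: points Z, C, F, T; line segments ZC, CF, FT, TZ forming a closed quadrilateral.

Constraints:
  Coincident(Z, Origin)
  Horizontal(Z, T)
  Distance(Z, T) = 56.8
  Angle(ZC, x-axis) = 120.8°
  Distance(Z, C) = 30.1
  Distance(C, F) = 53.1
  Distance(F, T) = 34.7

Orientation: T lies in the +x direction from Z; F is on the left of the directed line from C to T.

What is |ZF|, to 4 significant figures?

47.43

Z is at the origin; ZT is horizontal with |ZT| = 56.8 and T in +x, so T = (56.8, 0). ZC runs at 120.8° with |ZC| = 30.1, so C = (-15.41, 25.85). F is determined by |CF| = 53.1 and |FT| = 34.7 together: it lies at the intersection of circle(C, 53.1) and circle(T, 34.7). With |CT| = 76.70, the foot of the radical line on CT is 48.88 from C and the perpendicular offset is √(53.1² − 48.88²) = 20.74. Taking the left-of-CT solution: F = (37.60, 28.90).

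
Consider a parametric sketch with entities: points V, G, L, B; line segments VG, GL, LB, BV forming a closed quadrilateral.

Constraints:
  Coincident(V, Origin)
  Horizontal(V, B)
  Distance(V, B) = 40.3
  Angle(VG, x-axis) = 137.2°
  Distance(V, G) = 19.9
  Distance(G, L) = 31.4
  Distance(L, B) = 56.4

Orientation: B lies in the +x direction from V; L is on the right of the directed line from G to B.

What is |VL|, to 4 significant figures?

22.20

Checks: |GL| = 31.40 ✓; |LB| = 56.40 ✓.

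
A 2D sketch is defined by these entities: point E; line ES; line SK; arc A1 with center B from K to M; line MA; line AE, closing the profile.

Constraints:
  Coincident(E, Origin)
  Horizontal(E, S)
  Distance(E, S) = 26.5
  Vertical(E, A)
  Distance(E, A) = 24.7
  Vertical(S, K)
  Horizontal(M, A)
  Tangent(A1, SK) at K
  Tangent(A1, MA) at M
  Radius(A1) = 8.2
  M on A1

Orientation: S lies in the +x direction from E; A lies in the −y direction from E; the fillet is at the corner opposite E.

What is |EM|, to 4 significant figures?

30.74

E is at the origin; ES is horizontal with |ES| = 26.5 and S on the +x side, so S = (26.50, 0.000). EA is vertical with |EA| = 24.7 and A on the −y side, so A = (0.000, -24.70). The virtual corner opposite E is at (26.50, -24.70). Tangency of A1 to SK means the radius BK is perpendicular to SK and since A1 is tangent to MA there, BM ⟂ MA, with radius 8.2, so the center B sits 8.2 in from both sides at B = (18.30, -16.50). That places the tangent points at K = (26.50, -16.50) on SK and M = (18.30, -24.70) on MA. Then |EM| = |M − E| = 30.74.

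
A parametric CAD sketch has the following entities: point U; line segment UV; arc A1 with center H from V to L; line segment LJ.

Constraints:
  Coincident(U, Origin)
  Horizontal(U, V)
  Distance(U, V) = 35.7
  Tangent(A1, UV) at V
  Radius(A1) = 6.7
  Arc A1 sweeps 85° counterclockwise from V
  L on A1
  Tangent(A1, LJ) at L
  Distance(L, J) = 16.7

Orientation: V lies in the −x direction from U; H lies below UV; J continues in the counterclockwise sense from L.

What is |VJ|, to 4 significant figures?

24.16

U is at the origin; U and V share the same y with |UV| = 35.7 and V on the −x side, so V = (-35.70, 0.000). A1 meets UV tangentially, so HV is at right angles to UV, so H = V + (0, -6.7) = (-35.70, -6.700). On A1, V sits at bearing 90° from H; an 85° counterclockwise sweep puts L at bearing 175°, so L = H + 6.7·(cos 175°, sin 175°) = (-42.37, -6.116). The tangent condition forces HL to be normal to LJ, so LJ runs along (−sin 175°, cos 175°); with |LJ| = 16.7, J = (-43.83, -22.75). Then |VJ| = |J − V| = 24.16.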